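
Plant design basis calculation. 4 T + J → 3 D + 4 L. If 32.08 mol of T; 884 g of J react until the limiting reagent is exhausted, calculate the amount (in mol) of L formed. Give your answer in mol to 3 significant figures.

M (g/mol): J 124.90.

28.3 mol

n(T) = 32.08 mol
n(J) = 884.0 / 124.90 = 7.078 mol
n/ν → T: 8.020, J: 7.078; J is limiting.
n(L) = (4/1) × 7.078 = 28.31 mol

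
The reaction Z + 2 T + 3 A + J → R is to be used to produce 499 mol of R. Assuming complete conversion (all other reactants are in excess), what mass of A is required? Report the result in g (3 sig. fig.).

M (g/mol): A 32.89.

49200 g

n(R) = 499.0 mol
n(A) = (3/1) × 499.0 = 1497 mol
mass = 1497 × 32.89 = 49240 g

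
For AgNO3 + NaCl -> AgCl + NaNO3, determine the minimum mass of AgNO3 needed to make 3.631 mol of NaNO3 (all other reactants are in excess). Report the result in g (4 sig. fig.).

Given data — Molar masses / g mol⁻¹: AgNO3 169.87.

616.8 g

n(NaNO3) = 3.631 mol
n(AgNO3) = (1/1) × 3.631 = 3.631 mol
mass = 3.631 × 169.87 = 616.8 g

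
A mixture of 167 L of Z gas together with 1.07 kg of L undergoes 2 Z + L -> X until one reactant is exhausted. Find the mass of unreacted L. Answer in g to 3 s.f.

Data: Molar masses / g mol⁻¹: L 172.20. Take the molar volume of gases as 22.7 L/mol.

437 g

n(Z) = 167.0 / 22.7 = 7.357 mol
n(L) = 1.070×1000 / 172.20 = 6.214 mol
n/ν for Z = 7.357/2 = 3.679
n/ν for L = 6.214/1 = 6.214
Smallest n/ν is Z → limiting reagent.
L consumed = (1/2) × 7.357 = 3.679 mol
L remaining = 6.214 − 3.679 = 2.535 mol
mass = 2.535 × 172.20 = 436.5 g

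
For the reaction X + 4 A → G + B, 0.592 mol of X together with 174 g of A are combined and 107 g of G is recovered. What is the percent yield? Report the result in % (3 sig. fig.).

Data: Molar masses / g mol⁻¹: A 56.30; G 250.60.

n(X) = 0.5920 mol
n(A) = 174.0 / 56.30 = 3.091 mol
n/ν for X = 0.5920/1 = 0.5920
n/ν for A = 3.091/4 = 0.7728
Smallest n/ν is X → limiting reagent.
theoretical n(G) = (1/1) × 0.5920 = 0.5920 mol → 148.4 g
% yield = 107 / 148.4 × 100 = 72.10 %

72.1 %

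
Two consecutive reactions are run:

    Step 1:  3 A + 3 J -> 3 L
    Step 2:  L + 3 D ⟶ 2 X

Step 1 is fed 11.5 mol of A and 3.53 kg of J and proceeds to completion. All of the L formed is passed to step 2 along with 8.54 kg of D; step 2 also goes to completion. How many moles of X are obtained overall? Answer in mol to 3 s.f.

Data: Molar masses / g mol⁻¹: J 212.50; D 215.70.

23.0 mol

Step 1:
n(A) = 11.50 mol
n(J) = 3.530×1000 / 212.50 = 16.61 mol
n/ν for A = 11.50/3 = 3.833
n/ν for J = 16.61/3 = 5.537
Smallest n/ν is A → limiting reagent.
n(L) produced = (3/3) × 11.50 = 11.50 mol
Step 2:
n(L) available = 11.50 mol
n(D) = 8.540×1000 / 215.70 = 39.59 mol
n/ν for L = 11.50/1 = 11.50
n/ν for D = 39.59/3 = 13.20
Smallest n/ν is L → limiting reagent.
n(X) = (2/1) × 11.50 = 23.00 mol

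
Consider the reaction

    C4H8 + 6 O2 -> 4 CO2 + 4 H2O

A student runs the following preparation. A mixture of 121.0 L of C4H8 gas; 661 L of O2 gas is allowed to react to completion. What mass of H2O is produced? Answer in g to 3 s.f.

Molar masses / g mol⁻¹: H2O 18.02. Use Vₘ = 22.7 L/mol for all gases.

350 g

n(C4H8) = 121.0 / 22.7 = 5.330 mol
n(O2) = 661.0 / 22.7 = 29.12 mol
n/ν for C4H8 = 5.330/1 = 5.330
n/ν for O2 = 29.12/6 = 4.853
Smallest n/ν is O2 → limiting reagent.
n(H2O) = (4/6) × 29.12 = 19.41 mol
mass = 19.41 × 18.02 = 349.8 g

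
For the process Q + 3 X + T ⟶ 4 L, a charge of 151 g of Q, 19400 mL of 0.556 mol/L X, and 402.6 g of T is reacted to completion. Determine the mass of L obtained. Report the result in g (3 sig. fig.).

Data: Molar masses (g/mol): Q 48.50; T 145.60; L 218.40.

2420 g

n(Q) = 151.0 / 48.50 = 3.113 mol
n(X) = 0.556 × 19400/1000 = 10.79 mol
n(T) = 402.6 / 145.60 = 2.765 mol
n/ν for Q = 3.113/1 = 3.113
n/ν for X = 10.79/3 = 3.597
n/ν for T = 2.765/1 = 2.765
Smallest n/ν is T → limiting reagent.
n(L) = (4/1) × 2.765 = 11.06 mol
mass = 11.06 × 218.40 = 2416 g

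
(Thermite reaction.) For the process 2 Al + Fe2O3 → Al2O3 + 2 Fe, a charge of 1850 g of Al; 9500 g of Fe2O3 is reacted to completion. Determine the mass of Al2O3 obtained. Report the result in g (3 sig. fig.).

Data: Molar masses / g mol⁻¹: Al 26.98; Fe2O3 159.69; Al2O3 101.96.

n(Al) = 1850 / 26.98 = 68.57 mol
n(Fe2O3) = 9500 / 159.69 = 59.49 mol
n/ν for Al = 68.57/2 = 34.29
n/ν for Fe2O3 = 59.49/1 = 59.49
Smallest n/ν is Al → limiting reagent.
n(Al2O3) = (1/2) × 68.57 = 34.29 mol
mass = 34.29 × 101.96 = 3496 g

3500 g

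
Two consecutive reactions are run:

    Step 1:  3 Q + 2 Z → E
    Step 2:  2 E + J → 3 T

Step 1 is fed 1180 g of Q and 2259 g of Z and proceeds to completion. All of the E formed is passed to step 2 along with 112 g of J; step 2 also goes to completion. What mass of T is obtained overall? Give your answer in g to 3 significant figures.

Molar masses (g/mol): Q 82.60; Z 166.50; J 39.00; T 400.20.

Step 1:
n(Q) = 1180 / 82.60 = 14.29 mol
n(Z) = 2259 / 166.50 = 13.57 mol
n/ν for Q = 14.29/3 = 4.763
n/ν for Z = 13.57/2 = 6.785
Smallest n/ν is Q → limiting reagent.
n(E) produced = (1/3) × 14.29 = 4.763 mol
Step 2:
n(E) available = 4.763 mol
n(J) = 112.0 / 39.00 = 2.872 mol
n/ν for E = 4.763/2 = 2.382
n/ν for J = 2.872/1 = 2.872
Smallest n/ν is E → limiting reagent.
n(T) = (3/2) × 4.763 = 7.145 mol
mass = 7.145 × 400.20 = 2859 g

2860 g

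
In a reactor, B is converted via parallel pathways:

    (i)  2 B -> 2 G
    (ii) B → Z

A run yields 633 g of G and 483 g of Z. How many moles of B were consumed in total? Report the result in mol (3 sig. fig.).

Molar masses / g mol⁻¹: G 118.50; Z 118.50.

n(G) = 633 / 118.50 = 5.342 mol
n(Z) = 483 / 118.50 = 4.076 mol
n(B) via (i) = (2/2)×5.342 = 5.342 mol
n(B) via (ii) = (1/1)×4.076 = 4.076 mol
total n(B) = 5.342 + 4.076 = 9.418 mol

9.42 mol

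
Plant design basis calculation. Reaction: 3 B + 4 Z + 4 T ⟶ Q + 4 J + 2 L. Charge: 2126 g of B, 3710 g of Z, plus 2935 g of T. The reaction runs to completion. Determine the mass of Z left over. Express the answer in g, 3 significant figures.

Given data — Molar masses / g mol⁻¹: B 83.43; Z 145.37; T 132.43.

n(B) = 2126 / 83.43 = 25.48 mol
n(Z) = 3710 / 145.37 = 25.52 mol
n(T) = 2935 / 132.43 = 22.16 mol
n/ν for B = 25.48/3 = 8.493
n/ν for Z = 25.52/4 = 6.380
n/ν for T = 22.16/4 = 5.540
Smallest n/ν is T → limiting reagent.
Z consumed = (4/4) × 22.16 = 22.16 mol
Z remaining = 25.52 − 22.16 = 3.360 mol
mass = 3.360 × 145.37 = 488.4 g

488 g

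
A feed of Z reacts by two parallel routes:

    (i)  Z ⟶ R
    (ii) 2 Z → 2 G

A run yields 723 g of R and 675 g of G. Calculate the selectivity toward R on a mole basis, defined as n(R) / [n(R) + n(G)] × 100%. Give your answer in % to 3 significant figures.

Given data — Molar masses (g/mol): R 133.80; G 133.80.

51.7 %

n(R) = 723 / 133.80 = 5.404 mol
n(G) = 675 / 133.80 = 5.045 mol
selectivity = 5.404/(5.404+5.045) × 100 = 51.72 %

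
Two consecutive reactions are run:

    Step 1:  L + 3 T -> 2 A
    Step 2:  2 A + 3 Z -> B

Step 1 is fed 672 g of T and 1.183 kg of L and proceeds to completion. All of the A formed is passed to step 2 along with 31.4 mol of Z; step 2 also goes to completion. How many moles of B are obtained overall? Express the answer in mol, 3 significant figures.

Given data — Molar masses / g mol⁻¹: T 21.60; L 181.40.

6.52 mol

Step 1:
n(T) = 672.0 / 21.60 = 31.11 mol
n(L) = 1.183×1000 / 181.40 = 6.521 mol
n/ν for T = 31.11/3 = 10.37
n/ν for L = 6.521/1 = 6.521
Smallest n/ν is L → limiting reagent.
n(A) produced = (2/1) × 6.521 = 13.04 mol
Step 2:
n(A) available = 13.04 mol
n(Z) = 31.40 mol
n/ν for A = 13.04/2 = 6.520
n/ν for Z = 31.40/3 = 10.47
Smallest n/ν is A → limiting reagent.
n(B) = (1/2) × 13.04 = 6.520 mol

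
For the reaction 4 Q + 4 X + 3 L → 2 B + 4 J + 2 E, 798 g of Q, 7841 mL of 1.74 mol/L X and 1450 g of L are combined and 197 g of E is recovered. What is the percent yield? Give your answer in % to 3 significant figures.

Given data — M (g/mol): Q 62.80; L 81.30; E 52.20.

n(Q) = 798.0 / 62.80 = 12.71 mol
n(X) = 1.74 × 7841/1000 = 13.64 mol
n(L) = 1450 / 81.30 = 17.84 mol
n/ν for Q = 12.71/4 = 3.178
n/ν for X = 13.64/4 = 3.410
n/ν for L = 17.84/3 = 5.947
Smallest n/ν is Q → limiting reagent.
theoretical n(E) = (2/4) × 12.71 = 6.355 mol → 331.7 g
% yield = 197 / 331.7 × 100 = 59.39 %

59.4 %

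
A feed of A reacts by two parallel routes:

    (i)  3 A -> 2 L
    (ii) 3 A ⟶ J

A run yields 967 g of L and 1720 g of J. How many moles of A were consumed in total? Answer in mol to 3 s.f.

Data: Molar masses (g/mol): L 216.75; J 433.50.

n(L) = 967 / 216.75 = 4.461 mol
n(J) = 1720 / 433.50 = 3.968 mol
n(A) via (i) = (3/2)×4.461 = 6.692 mol
n(A) via (ii) = (3/1)×3.968 = 11.90 mol
total n(A) = 6.692 + 11.90 = 18.59 mol

18.6 mol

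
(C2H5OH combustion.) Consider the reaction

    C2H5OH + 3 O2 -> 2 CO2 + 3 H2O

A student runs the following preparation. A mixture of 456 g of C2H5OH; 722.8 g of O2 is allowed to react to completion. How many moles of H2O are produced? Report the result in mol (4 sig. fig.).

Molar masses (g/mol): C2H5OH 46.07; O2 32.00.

n(C2H5OH) = 456.0 / 46.07 = 9.898 mol
n(O2) = 722.8 / 32.00 = 22.59 mol
n/ν → C2H5OH: 9.898, O2: 7.530; O2 is limiting.
n(H2O) = (3/3) × 22.59 = 22.59 mol

22.59 mol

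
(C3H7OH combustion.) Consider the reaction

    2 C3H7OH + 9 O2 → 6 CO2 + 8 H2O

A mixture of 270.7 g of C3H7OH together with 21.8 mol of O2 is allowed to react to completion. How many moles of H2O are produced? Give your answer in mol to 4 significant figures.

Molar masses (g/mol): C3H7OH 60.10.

n(C3H7OH) = 270.7 / 60.10 = 4.504 mol
n(O2) = 21.80 mol
n/ν for C3H7OH = 4.504/2 = 2.252
n/ν for O2 = 21.80/9 = 2.422
Smallest n/ν is C3H7OH → limiting reagent.
n(H2O) = (8/2) × 4.504 = 18.02 mol

18.02 mol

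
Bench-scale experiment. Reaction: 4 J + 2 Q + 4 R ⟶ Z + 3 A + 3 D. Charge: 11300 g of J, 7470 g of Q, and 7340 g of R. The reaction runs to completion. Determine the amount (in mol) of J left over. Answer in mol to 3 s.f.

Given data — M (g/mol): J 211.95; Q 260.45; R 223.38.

n(J) = 11300 / 211.95 = 53.31 mol
n(Q) = 7470 / 260.45 = 28.68 mol
n(R) = 7340 / 223.38 = 32.86 mol
n/ν for J = 53.31/4 = 13.33
n/ν for Q = 28.68/2 = 14.34
n/ν for R = 32.86/4 = 8.215
Smallest n/ν is R → limiting reagent.
J consumed = (4/4) × 32.86 = 32.86 mol
J remaining = 53.31 − 32.86 = 20.45 mol

20.5 mol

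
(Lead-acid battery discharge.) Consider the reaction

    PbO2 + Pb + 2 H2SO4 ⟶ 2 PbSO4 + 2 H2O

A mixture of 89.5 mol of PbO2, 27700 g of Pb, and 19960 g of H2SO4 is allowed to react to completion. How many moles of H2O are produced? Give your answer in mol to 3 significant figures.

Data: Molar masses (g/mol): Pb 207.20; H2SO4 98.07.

179 mol

n(PbO2) = 89.50 mol
n(Pb) = 27700 / 207.20 = 133.7 mol
n(H2SO4) = 19960 / 98.07 = 203.5 mol
n/ν for PbO2 = 89.50/1 = 89.50
n/ν for Pb = 133.7/1 = 133.7
n/ν for H2SO4 = 203.5/2 = 101.8
Smallest n/ν is PbO2 → limiting reagent.
n(H2O) = (2/1) × 89.50 = 179.0 mol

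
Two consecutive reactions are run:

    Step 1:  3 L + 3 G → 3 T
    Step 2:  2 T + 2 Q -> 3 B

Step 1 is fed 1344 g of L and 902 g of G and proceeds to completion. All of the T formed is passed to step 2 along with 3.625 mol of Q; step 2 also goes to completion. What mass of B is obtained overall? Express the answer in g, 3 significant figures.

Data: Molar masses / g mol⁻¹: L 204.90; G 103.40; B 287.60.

Step 1:
n(L) = 1344 / 204.90 = 6.559 mol
n(G) = 902.0 / 103.40 = 8.723 mol
n/ν for L = 6.559/3 = 2.186
n/ν for G = 8.723/3 = 2.908
Smallest n/ν is L → limiting reagent.
n(T) produced = (3/3) × 6.559 = 6.559 mol
Step 2:
n(T) available = 6.559 mol
n(Q) = 3.625 mol
n/ν for T = 6.559/2 = 3.280
n/ν for Q = 3.625/2 = 1.813
Smallest n/ν is Q → limiting reagent.
n(B) = (3/2) × 3.625 = 5.438 mol
mass = 5.438 × 287.60 = 1564 g

1560 g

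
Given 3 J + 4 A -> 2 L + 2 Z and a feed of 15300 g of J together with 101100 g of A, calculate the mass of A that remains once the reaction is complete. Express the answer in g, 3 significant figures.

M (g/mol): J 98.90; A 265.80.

46300 g

n(J) = 15300 / 98.90 = 154.7 mol
n(A) = 101100 / 265.80 = 380.4 mol
n/ν for J = 154.7/3 = 51.57
n/ν for A = 380.4/4 = 95.10
Smallest n/ν is J → limiting reagent.
A consumed = (4/3) × 154.7 = 206.3 mol
A remaining = 380.4 − 206.3 = 174.1 mol
mass = 174.1 × 265.80 = 46280 g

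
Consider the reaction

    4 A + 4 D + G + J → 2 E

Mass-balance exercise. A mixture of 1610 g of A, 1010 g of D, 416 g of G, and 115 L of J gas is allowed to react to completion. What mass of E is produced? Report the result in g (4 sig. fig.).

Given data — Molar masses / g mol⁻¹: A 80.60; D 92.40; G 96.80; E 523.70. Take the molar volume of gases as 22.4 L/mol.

n(A) = 1610 / 80.60 = 19.98 mol
n(D) = 1010 / 92.40 = 10.93 mol
n(G) = 416.0 / 96.80 = 4.298 mol
n(J) = 115.0 / 22.4 = 5.134 mol
n/ν → A: 4.995, D: 2.733, G: 4.298, J: 5.134; D is limiting.
n(E) = (2/4) × 10.93 = 5.465 mol
mass = 5.465 × 523.70 = 2862 g

2862 g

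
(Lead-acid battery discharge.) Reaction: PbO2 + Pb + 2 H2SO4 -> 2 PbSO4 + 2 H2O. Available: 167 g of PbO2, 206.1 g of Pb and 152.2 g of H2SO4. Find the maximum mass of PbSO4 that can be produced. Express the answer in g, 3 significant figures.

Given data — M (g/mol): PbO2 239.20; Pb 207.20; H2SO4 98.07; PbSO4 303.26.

n(PbO2) = 167.0 / 239.20 = 0.6982 mol
n(Pb) = 206.1 / 207.20 = 0.9947 mol
n(H2SO4) = 152.2 / 98.07 = 1.552 mol
n/ν → PbO2: 0.6982, Pb: 0.9947, H2SO4: 0.7760; PbO2 is limiting.
n(PbSO4) = (2/1) × 0.6982 = 1.396 mol
mass = 1.396 × 303.26 = 423.4 g

423 g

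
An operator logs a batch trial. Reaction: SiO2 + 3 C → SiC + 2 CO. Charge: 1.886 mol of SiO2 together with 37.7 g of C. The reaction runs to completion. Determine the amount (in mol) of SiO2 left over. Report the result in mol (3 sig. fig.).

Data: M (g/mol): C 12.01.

0.840 mol

n(SiO2) = 1.886 mol
n(C) = 37.70 / 12.01 = 3.139 mol
n/ν for SiO2 = 1.886/1 = 1.886
n/ν for C = 3.139/3 = 1.046
Smallest n/ν is C → limiting reagent.
SiO2 consumed = (1/3) × 3.139 = 1.046 mol
SiO2 remaining = 1.886 − 1.046 = 0.8400 mol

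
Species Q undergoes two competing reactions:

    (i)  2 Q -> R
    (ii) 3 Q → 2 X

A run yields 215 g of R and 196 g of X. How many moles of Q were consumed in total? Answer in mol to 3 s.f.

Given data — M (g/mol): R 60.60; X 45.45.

13.6 mol

n(R) = 215 / 60.60 = 3.548 mol
n(X) = 196 / 45.45 = 4.312 mol
n(Q) via (i) = (2/1)×3.548 = 7.096 mol
n(Q) via (ii) = (3/2)×4.312 = 6.468 mol
total n(Q) = 7.096 + 6.468 = 13.56 mol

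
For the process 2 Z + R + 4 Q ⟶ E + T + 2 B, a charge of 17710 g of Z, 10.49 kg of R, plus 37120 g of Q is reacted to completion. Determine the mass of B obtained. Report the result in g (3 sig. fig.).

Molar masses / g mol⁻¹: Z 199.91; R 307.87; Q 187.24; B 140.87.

n(Z) = 17710 / 199.91 = 88.59 mol
n(R) = 10.49×1000 / 307.87 = 34.07 mol
n(Q) = 37120 / 187.24 = 198.2 mol
n/ν → Z: 44.30, R: 34.07, Q: 49.55; R is limiting.
n(B) = (2/1) × 34.07 = 68.14 mol
mass = 68.14 × 140.87 = 9599 g

9600 g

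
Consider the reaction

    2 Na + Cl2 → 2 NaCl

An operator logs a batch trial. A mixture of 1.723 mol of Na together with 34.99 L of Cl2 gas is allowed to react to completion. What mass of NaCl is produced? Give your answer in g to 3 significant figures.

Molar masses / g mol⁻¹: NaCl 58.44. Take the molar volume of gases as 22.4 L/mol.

101 g

n(Na) = 1.723 mol
n(Cl2) = 34.99 / 22.4 = 1.562 mol
n/ν for Na = 1.723/2 = 0.8615
n/ν for Cl2 = 1.562/1 = 1.562
Smallest n/ν is Na → limiting reagent.
n(NaCl) = (2/2) × 1.723 = 1.723 mol
mass = 1.723 × 58.44 = 100.7 g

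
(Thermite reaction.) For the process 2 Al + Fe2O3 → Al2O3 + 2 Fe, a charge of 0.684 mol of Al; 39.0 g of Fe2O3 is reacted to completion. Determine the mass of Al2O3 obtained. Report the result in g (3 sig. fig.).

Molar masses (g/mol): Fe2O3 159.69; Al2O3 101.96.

24.9 g

n(Al) = 0.6840 mol
n(Fe2O3) = 39.00 / 159.69 = 0.2442 mol
n/ν for Al = 0.6840/2 = 0.3420
n/ν for Fe2O3 = 0.2442/1 = 0.2442
Smallest n/ν is Fe2O3 → limiting reagent.
n(Al2O3) = (1/1) × 0.2442 = 0.2442 mol
mass = 0.2442 × 101.96 = 24.90 g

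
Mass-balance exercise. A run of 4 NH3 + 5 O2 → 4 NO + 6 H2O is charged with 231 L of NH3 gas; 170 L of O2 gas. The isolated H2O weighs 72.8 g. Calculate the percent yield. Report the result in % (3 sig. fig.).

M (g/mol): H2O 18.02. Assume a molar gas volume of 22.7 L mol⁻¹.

n(NH3) = 231.0 / 22.7 = 10.18 mol
n(O2) = 170.0 / 22.7 = 7.489 mol
n/ν → NH3: 2.545, O2: 1.498; O2 is limiting.
theoretical n(H2O) = (6/5) × 7.489 = 8.987 mol → 161.9 g
% yield = 72.8 / 161.9 × 100 = 44.97 %

45.0 %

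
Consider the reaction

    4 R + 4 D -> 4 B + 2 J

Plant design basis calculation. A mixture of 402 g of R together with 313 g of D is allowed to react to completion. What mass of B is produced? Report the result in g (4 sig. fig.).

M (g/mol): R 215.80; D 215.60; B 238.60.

n(R) = 402.0 / 215.80 = 1.863 mol
n(D) = 313.0 / 215.60 = 1.452 mol
n/ν → R: 0.4658, D: 0.3630; D is limiting.
n(B) = (4/4) × 1.452 = 1.452 mol
mass = 1.452 × 238.60 = 346.4 g

346.4 g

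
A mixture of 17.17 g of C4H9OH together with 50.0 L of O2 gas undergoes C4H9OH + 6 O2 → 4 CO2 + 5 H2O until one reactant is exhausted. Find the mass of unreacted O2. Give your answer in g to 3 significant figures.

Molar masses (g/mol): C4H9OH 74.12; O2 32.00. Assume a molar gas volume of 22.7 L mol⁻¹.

n(C4H9OH) = 17.17 / 74.12 = 0.2317 mol
n(O2) = 50.00 / 22.7 = 2.203 mol
n/ν for C4H9OH = 0.2317/1 = 0.2317
n/ν for O2 = 2.203/6 = 0.3672
Smallest n/ν is C4H9OH → limiting reagent.
O2 consumed = (6/1) × 0.2317 = 1.390 mol
O2 remaining = 2.203 − 1.390 = 0.8130 mol
mass = 0.8130 × 32.00 = 26.02 g

26.0 g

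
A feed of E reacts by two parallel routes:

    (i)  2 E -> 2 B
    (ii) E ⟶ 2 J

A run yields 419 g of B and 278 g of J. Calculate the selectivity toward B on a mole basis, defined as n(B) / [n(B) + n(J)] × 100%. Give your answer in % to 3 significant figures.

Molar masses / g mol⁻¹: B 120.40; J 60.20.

43.0 %

n(B) = 419 / 120.40 = 3.480 mol
n(J) = 278 / 60.20 = 4.618 mol
selectivity = 3.480/(3.480+4.618) × 100 = 42.97 %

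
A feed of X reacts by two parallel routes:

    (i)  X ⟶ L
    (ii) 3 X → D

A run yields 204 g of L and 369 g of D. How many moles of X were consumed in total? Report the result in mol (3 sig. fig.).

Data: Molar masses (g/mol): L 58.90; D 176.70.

9.73 mol

n(L) = 204 / 58.90 = 3.463 mol
n(D) = 369 / 176.70 = 2.088 mol
n(X) via (i) = (1/1)×3.463 = 3.463 mol
n(X) via (ii) = (3/1)×2.088 = 6.264 mol
total n(X) = 3.463 + 6.264 = 9.727 mol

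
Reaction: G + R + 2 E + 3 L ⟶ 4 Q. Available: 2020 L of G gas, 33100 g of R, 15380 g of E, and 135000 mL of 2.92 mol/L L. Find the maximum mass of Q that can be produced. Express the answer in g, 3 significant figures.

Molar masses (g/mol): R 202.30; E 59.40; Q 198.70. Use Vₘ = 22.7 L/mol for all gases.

n(G) = 2020 / 22.7 = 88.99 mol
n(R) = 33100 / 202.30 = 163.6 mol
n(E) = 15380 / 59.40 = 258.9 mol
n(L) = 2.92 × 135000/1000 = 394.2 mol
n/ν → G: 88.99, R: 163.6, E: 129.5, L: 131.4; G is limiting.
n(Q) = (4/1) × 88.99 = 356.0 mol
mass = 356.0 × 198.70 = 70740 g

70700 g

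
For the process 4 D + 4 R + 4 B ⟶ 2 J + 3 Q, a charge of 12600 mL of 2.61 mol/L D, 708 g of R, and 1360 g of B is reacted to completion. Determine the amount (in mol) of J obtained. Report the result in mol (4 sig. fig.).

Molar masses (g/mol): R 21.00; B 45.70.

14.88 mol

n(D) = 2.61 × 12600/1000 = 32.89 mol
n(R) = 708.0 / 21.00 = 33.71 mol
n(B) = 1360 / 45.70 = 29.76 mol
n/ν → D: 8.223, R: 8.428, B: 7.440; B is limiting.
n(J) = (2/4) × 29.76 = 14.88 mol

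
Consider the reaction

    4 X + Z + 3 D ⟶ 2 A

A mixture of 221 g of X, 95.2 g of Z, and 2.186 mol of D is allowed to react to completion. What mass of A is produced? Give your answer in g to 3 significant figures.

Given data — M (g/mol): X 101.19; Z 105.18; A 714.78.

n(X) = 221.0 / 101.19 = 2.184 mol
n(Z) = 95.20 / 105.18 = 0.9051 mol
n(D) = 2.186 mol
n/ν for X = 2.184/4 = 0.5460
n/ν for Z = 0.9051/1 = 0.9051
n/ν for D = 2.186/3 = 0.7287
Smallest n/ν is X → limiting reagent.
n(A) = (2/4) × 2.184 = 1.092 mol
mass = 1.092 × 714.78 = 780.5 g

781 g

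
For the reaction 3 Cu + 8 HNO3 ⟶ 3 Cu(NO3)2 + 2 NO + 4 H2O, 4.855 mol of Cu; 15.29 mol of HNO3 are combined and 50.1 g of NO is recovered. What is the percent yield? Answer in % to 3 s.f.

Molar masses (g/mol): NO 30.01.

51.6 %

n(Cu) = 4.855 mol
n(HNO3) = 15.29 mol
n/ν for Cu = 4.855/3 = 1.618
n/ν for HNO3 = 15.29/8 = 1.911
Smallest n/ν is Cu → limiting reagent.
theoretical n(NO) = (2/3) × 4.855 = 3.237 mol → 97.14 g
% yield = 50.1 / 97.14 × 100 = 51.58 %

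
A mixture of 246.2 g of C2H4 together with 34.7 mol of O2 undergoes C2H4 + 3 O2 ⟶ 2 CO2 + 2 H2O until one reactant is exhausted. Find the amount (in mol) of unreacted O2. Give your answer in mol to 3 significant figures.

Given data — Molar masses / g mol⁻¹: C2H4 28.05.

n(C2H4) = 246.2 / 28.05 = 8.777 mol
n(O2) = 34.70 mol
n/ν for C2H4 = 8.777/1 = 8.777
n/ν for O2 = 34.70/3 = 11.57
Smallest n/ν is C2H4 → limiting reagent.
O2 consumed = (3/1) × 8.777 = 26.33 mol
O2 remaining = 34.70 − 26.33 = 8.370 mol

8.37 mol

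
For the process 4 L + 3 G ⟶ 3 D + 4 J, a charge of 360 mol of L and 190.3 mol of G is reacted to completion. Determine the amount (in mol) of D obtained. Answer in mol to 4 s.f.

n(L) = 360.0 mol
n(G) = 190.3 mol
n/ν for L = 360.0/4 = 90.00
n/ν for G = 190.3/3 = 63.43
Smallest n/ν is G → limiting reagent.
n(D) = (3/3) × 190.3 = 190.3 mol

190.3 mol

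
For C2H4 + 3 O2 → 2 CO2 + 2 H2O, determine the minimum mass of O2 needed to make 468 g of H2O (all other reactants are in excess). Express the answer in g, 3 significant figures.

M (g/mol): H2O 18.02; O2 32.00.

1250 g

n(H2O) = 468 / 18.02 = 25.97 mol
n(O2) = (3/2) × 25.97 = 38.96 mol
mass = 38.96 × 32.00 = 1247 g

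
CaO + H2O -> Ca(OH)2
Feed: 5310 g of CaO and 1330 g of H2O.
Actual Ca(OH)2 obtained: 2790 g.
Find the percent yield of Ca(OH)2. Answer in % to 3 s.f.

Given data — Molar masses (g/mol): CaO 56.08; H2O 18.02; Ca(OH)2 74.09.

51.0 %

n(CaO) = 5310 / 56.08 = 94.69 mol
n(H2O) = 1330 / 18.02 = 73.81 mol
n/ν for CaO = 94.69/1 = 94.69
n/ν for H2O = 73.81/1 = 73.81
Smallest n/ν is H2O → limiting reagent.
theoretical n(Ca(OH)2) = (1/1) × 73.81 = 73.81 mol → 5469 g
% yield = 2790 / 5469 × 100 = 51.01 %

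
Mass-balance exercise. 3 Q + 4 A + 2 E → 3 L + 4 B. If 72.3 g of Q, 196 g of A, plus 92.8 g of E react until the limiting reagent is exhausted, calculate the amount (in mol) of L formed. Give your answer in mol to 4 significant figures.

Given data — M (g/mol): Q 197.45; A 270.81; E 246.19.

n(Q) = 72.30 / 197.45 = 0.3662 mol
n(A) = 196.0 / 270.81 = 0.7238 mol
n(E) = 92.80 / 246.19 = 0.3769 mol
n/ν → Q: 0.1221, A: 0.1810, E: 0.1885; Q is limiting.
n(L) = (3/3) × 0.3662 = 0.3662 mol

0.3662 mol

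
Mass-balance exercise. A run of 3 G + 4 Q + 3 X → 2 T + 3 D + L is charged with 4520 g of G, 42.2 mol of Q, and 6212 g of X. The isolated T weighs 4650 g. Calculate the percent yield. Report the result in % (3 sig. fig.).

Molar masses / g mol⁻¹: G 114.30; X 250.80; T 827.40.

n(G) = 4520 / 114.30 = 39.55 mol
n(Q) = 42.20 mol
n(X) = 6212 / 250.80 = 24.77 mol
n/ν for G = 39.55/3 = 13.18
n/ν for Q = 42.20/4 = 10.55
n/ν for X = 24.77/3 = 8.257
Smallest n/ν is X → limiting reagent.
theoretical n(T) = (2/3) × 24.77 = 16.51 mol → 13660 g
% yield = 4650 / 13660 × 100 = 34.04 %

34.0 %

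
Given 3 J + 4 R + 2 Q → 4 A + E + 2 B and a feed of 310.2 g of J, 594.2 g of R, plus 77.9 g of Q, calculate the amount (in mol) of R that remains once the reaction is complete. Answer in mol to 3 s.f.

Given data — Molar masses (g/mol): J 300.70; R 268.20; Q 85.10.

n(J) = 310.2 / 300.70 = 1.032 mol
n(R) = 594.2 / 268.20 = 2.216 mol
n(Q) = 77.90 / 85.10 = 0.9154 mol
n/ν for J = 1.032/3 = 0.3440
n/ν for R = 2.216/4 = 0.5540
n/ν for Q = 0.9154/2 = 0.4577
Smallest n/ν is J → limiting reagent.
R consumed = (4/3) × 1.032 = 1.376 mol
R remaining = 2.216 − 1.376 = 0.8400 mol

0.840 mol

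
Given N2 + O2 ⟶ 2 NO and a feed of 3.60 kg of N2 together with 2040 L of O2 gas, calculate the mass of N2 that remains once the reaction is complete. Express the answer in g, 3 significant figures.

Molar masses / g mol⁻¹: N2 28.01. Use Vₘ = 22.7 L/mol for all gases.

1080 g

n(N2) = 3.600×1000 / 28.01 = 128.5 mol
n(O2) = 2040 / 22.7 = 89.87 mol
n/ν for N2 = 128.5/1 = 128.5
n/ν for O2 = 89.87/1 = 89.87
Smallest n/ν is O2 → limiting reagent.
N2 consumed = (1/1) × 89.87 = 89.87 mol
N2 remaining = 128.5 − 89.87 = 38.63 mol
mass = 38.63 × 28.01 = 1082 g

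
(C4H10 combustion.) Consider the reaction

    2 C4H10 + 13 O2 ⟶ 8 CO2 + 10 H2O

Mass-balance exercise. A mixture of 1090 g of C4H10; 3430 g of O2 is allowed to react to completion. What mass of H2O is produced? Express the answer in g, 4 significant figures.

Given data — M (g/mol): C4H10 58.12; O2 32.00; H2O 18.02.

1486 g

n(C4H10) = 1090 / 58.12 = 18.75 mol
n(O2) = 3430 / 32.00 = 107.2 mol
n/ν for C4H10 = 18.75/2 = 9.375
n/ν for O2 = 107.2/13 = 8.246
Smallest n/ν is O2 → limiting reagent.
n(H2O) = (10/13) × 107.2 = 82.46 mol
mass = 82.46 × 18.02 = 1486 g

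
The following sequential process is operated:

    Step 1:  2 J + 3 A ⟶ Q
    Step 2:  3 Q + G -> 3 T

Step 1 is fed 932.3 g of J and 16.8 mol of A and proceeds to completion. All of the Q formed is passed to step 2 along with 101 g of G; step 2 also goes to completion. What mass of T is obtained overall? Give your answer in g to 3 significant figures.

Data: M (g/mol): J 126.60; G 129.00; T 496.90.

Step 1:
n(J) = 932.3 / 126.60 = 7.364 mol
n(A) = 16.80 mol
n/ν for J = 7.364/2 = 3.682
n/ν for A = 16.80/3 = 5.600
Smallest n/ν is J → limiting reagent.
n(Q) produced = (1/2) × 7.364 = 3.682 mol
Step 2:
n(Q) available = 3.682 mol
n(G) = 101.0 / 129.00 = 0.7829 mol
n/ν for Q = 3.682/3 = 1.227
n/ν for G = 0.7829/1 = 0.7829
Smallest n/ν is G → limiting reagent.
n(T) = (3/1) × 0.7829 = 2.349 mol
mass = 2.349 × 496.90 = 1167 g

1170 g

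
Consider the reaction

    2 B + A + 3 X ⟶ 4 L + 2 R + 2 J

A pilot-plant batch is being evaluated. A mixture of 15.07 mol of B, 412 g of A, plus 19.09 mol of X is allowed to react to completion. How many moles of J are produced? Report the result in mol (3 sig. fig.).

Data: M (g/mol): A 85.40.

9.65 mol

n(B) = 15.07 mol
n(A) = 412.0 / 85.40 = 4.824 mol
n(X) = 19.09 mol
n/ν for B = 15.07/2 = 7.535
n/ν for A = 4.824/1 = 4.824
n/ν for X = 19.09/3 = 6.363
Smallest n/ν is A → limiting reagent.
n(J) = (2/1) × 4.824 = 9.648 mol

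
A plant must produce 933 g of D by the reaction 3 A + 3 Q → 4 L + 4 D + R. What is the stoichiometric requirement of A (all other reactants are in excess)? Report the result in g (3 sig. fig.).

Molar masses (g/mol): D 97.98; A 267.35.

n(D) = 933 / 97.98 = 9.522 mol
n(A) = (3/4) × 9.522 = 7.142 mol
mass = 7.142 × 267.35 = 1909 g

1910 g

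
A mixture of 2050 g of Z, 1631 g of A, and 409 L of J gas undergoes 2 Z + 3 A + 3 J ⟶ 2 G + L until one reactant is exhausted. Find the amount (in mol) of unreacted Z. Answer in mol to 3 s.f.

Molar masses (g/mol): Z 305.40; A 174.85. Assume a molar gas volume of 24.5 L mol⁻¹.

0.494 mol

n(Z) = 2050 / 305.40 = 6.713 mol
n(A) = 1631 / 174.85 = 9.328 mol
n(J) = 409.0 / 24.5 = 16.69 mol
n/ν for Z = 6.713/2 = 3.357
n/ν for A = 9.328/3 = 3.109
n/ν for J = 16.69/3 = 5.563
Smallest n/ν is A → limiting reagent.
Z consumed = (2/3) × 9.328 = 6.219 mol
Z remaining = 6.713 − 6.219 = 0.4940 mol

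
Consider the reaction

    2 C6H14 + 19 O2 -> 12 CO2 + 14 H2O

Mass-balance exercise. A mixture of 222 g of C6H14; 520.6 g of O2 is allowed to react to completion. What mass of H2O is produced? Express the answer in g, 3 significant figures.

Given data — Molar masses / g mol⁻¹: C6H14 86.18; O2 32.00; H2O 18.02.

216 g

n(C6H14) = 222.0 / 86.18 = 2.576 mol
n(O2) = 520.6 / 32.00 = 16.27 mol
n/ν for C6H14 = 2.576/2 = 1.288
n/ν for O2 = 16.27/19 = 0.8563
Smallest n/ν is O2 → limiting reagent.
n(H2O) = (14/19) × 16.27 = 11.99 mol
mass = 11.99 × 18.02 = 216.1 g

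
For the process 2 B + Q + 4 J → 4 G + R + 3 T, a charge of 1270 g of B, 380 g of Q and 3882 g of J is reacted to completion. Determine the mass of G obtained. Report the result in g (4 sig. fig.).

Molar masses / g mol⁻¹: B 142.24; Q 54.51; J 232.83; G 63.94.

n(B) = 1270 / 142.24 = 8.929 mol
n(Q) = 380.0 / 54.51 = 6.971 mol
n(J) = 3882 / 232.83 = 16.67 mol
n/ν → B: 4.465, Q: 6.971, J: 4.168; J is limiting.
n(G) = (4/4) × 16.67 = 16.67 mol
mass = 16.67 × 63.94 = 1066 g

1066 g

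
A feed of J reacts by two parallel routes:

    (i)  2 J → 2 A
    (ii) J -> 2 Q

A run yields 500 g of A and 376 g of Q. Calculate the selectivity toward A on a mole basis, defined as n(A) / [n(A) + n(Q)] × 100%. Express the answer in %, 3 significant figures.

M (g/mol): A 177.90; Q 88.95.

n(A) = 500 / 177.90 = 2.811 mol
n(Q) = 376 / 88.95 = 4.227 mol
selectivity = 2.811/(2.811+4.227) × 100 = 39.94 %

39.9 %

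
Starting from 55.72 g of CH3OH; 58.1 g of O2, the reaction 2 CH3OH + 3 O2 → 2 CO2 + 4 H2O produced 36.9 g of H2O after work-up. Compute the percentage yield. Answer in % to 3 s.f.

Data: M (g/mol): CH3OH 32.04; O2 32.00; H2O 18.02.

n(CH3OH) = 55.72 / 32.04 = 1.739 mol
n(O2) = 58.10 / 32.00 = 1.816 mol
n/ν for CH3OH = 1.739/2 = 0.8695
n/ν for O2 = 1.816/3 = 0.6053
Smallest n/ν is O2 → limiting reagent.
theoretical n(H2O) = (4/3) × 1.816 = 2.421 mol → 43.63 g
% yield = 36.9 / 43.63 × 100 = 84.57 %

84.6 %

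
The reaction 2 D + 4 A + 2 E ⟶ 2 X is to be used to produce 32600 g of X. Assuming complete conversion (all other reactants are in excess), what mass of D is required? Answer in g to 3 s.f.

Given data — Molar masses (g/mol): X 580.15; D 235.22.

13200 g

n(X) = 32600 / 580.15 = 56.19 mol
n(D) = (2/2) × 56.19 = 56.19 mol
mass = 56.19 × 235.22 = 13220 g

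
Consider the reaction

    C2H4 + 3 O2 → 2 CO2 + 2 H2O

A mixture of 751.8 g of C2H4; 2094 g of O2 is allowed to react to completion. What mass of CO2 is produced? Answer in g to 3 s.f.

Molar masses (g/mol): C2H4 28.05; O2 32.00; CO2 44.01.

1920 g

n(C2H4) = 751.8 / 28.05 = 26.80 mol
n(O2) = 2094 / 32.00 = 65.44 mol
n/ν for C2H4 = 26.80/1 = 26.80
n/ν for O2 = 65.44/3 = 21.81
Smallest n/ν is O2 → limiting reagent.
n(CO2) = (2/3) × 65.44 = 43.63 mol
mass = 43.63 × 44.01 = 1920 g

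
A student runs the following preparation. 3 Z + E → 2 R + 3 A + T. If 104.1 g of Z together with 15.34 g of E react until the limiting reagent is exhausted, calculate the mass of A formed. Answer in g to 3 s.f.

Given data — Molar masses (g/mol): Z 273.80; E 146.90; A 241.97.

n(Z) = 104.1 / 273.80 = 0.3802 mol
n(E) = 15.34 / 146.90 = 0.1044 mol
n/ν for Z = 0.3802/3 = 0.1267
n/ν for E = 0.1044/1 = 0.1044
Smallest n/ν is E → limiting reagent.
n(A) = (3/1) × 0.1044 = 0.3132 mol
mass = 0.3132 × 241.97 = 75.79 g

75.8 g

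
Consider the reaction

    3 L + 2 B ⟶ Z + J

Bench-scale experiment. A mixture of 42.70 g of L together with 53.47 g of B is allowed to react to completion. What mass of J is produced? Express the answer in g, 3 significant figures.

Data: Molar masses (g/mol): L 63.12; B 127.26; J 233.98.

49.2 g

n(L) = 42.70 / 63.12 = 0.6765 mol
n(B) = 53.47 / 127.26 = 0.4202 mol
n/ν for L = 0.6765/3 = 0.2255
n/ν for B = 0.4202/2 = 0.2101
Smallest n/ν is B → limiting reagent.
n(J) = (1/2) × 0.4202 = 0.2101 mol
mass = 0.2101 × 233.98 = 49.16 g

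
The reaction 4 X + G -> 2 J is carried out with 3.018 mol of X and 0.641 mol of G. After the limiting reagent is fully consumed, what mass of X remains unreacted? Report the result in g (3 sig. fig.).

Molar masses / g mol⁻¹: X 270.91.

123 g

n(X) = 3.018 mol
n(G) = 0.6410 mol
n/ν for X = 3.018/4 = 0.7545
n/ν for G = 0.6410/1 = 0.6410
Smallest n/ν is G → limiting reagent.
X consumed = (4/1) × 0.6410 = 2.564 mol
X remaining = 3.018 − 2.564 = 0.4540 mol
mass = 0.4540 × 270.91 = 123.0 g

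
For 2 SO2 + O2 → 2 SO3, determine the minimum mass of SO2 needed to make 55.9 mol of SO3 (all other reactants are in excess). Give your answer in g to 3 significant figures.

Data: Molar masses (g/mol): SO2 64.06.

n(SO3) = 55.90 mol
n(SO2) = (2/2) × 55.90 = 55.90 mol
mass = 55.90 × 64.06 = 3581 g

3580 g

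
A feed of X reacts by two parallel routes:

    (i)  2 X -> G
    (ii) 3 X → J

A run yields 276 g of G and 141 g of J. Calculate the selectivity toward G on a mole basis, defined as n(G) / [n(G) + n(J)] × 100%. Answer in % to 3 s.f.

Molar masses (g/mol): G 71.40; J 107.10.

n(G) = 276 / 71.40 = 3.866 mol
n(J) = 141 / 107.10 = 1.317 mol
selectivity = 3.866/(3.866+1.317) × 100 = 74.59 %

74.6 %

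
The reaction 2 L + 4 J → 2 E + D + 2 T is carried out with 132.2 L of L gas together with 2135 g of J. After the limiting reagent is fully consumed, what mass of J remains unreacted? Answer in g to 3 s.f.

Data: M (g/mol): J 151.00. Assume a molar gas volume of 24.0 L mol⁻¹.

n(L) = 132.2 / 24.0 = 5.508 mol
n(J) = 2135 / 151.00 = 14.14 mol
n/ν → L: 2.754, J: 3.535; L is limiting.
J consumed = (4/2) × 5.508 = 11.02 mol
J remaining = 14.14 − 11.02 = 3.120 mol
mass = 3.120 × 151.00 = 471.1 g

471 g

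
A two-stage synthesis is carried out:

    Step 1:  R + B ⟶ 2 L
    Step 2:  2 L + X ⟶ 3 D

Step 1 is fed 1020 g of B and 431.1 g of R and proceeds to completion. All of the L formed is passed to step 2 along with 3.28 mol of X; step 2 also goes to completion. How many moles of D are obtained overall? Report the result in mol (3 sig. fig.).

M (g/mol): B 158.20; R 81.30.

9.84 mol

Step 1:
n(B) = 1020 / 158.20 = 6.448 mol
n(R) = 431.1 / 81.30 = 5.303 mol
n/ν for B = 6.448/1 = 6.448
n/ν for R = 5.303/1 = 5.303
Smallest n/ν is R → limiting reagent.
n(L) produced = (2/1) × 5.303 = 10.61 mol
Step 2:
n(L) available = 10.61 mol
n(X) = 3.280 mol
n/ν for L = 10.61/2 = 5.305
n/ν for X = 3.280/1 = 3.280
Smallest n/ν is X → limiting reagent.
n(D) = (3/1) × 3.280 = 9.840 mol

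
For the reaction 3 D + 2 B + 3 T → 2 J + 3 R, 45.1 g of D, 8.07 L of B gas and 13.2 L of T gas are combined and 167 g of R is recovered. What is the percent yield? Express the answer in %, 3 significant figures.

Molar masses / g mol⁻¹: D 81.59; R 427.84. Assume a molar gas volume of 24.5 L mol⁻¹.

n(D) = 45.10 / 81.59 = 0.5528 mol
n(B) = 8.070 / 24.5 = 0.3294 mol
n(T) = 13.20 / 24.5 = 0.5388 mol
n/ν → D: 0.1843, B: 0.1647, T: 0.1796; B is limiting.
theoretical n(R) = (3/2) × 0.3294 = 0.4941 mol → 211.4 g
% yield = 167 / 211.4 × 100 = 79.00 %

79.0 %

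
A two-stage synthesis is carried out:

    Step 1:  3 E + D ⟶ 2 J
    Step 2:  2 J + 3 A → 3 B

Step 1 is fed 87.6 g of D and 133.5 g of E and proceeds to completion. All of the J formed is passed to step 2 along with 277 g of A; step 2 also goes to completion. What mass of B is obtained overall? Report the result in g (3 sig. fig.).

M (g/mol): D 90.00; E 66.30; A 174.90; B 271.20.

Step 1:
n(D) = 87.60 / 90.00 = 0.9733 mol
n(E) = 133.5 / 66.30 = 2.014 mol
n/ν for D = 0.9733/1 = 0.9733
n/ν for E = 2.014/3 = 0.6713
Smallest n/ν is E → limiting reagent.
n(J) produced = (2/3) × 2.014 = 1.343 mol
Step 2:
n(J) available = 1.343 mol
n(A) = 277.0 / 174.90 = 1.584 mol
n/ν for J = 1.343/2 = 0.6715
n/ν for A = 1.584/3 = 0.5280
Smallest n/ν is A → limiting reagent.
n(B) = (3/3) × 1.584 = 1.584 mol
mass = 1.584 × 271.20 = 429.6 g

430 g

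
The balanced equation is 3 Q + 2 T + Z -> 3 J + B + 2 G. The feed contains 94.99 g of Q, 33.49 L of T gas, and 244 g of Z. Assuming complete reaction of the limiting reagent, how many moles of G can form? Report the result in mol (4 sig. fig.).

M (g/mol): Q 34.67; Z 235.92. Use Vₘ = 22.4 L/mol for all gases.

n(Q) = 94.99 / 34.67 = 2.740 mol
n(T) = 33.49 / 22.4 = 1.495 mol
n(Z) = 244.0 / 235.92 = 1.034 mol
n/ν → Q: 0.9133, T: 0.7475, Z: 1.034; T is limiting.
n(G) = (2/2) × 1.495 = 1.495 mol

1.495 mol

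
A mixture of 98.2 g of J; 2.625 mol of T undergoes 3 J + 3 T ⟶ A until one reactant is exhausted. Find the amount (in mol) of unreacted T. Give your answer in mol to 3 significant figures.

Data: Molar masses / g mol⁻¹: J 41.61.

0.265 mol

n(J) = 98.20 / 41.61 = 2.360 mol
n(T) = 2.625 mol
n/ν for J = 2.360/3 = 0.7867
n/ν for T = 2.625/3 = 0.8750
Smallest n/ν is J → limiting reagent.
T consumed = (3/3) × 2.360 = 2.360 mol
T remaining = 2.625 − 2.360 = 0.2650 mol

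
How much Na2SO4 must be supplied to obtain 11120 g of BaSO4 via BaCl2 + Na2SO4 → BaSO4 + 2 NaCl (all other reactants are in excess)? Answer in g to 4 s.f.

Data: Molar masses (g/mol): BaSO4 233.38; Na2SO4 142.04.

6768 g

n(BaSO4) = 11120 / 233.38 = 47.65 mol
n(Na2SO4) = (1/1) × 47.65 = 47.65 mol
mass = 47.65 × 142.04 = 6768 g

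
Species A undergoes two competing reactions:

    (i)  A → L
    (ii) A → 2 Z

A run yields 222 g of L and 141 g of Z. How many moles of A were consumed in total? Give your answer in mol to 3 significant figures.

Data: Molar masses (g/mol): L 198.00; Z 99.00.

1.83 mol

n(L) = 222 / 198.00 = 1.121 mol
n(Z) = 141 / 99.00 = 1.424 mol
n(A) via (i) = (1/1)×1.121 = 1.121 mol
n(A) via (ii) = (1/2)×1.424 = 0.7120 mol
total n(A) = 1.121 + 0.7120 = 1.833 mol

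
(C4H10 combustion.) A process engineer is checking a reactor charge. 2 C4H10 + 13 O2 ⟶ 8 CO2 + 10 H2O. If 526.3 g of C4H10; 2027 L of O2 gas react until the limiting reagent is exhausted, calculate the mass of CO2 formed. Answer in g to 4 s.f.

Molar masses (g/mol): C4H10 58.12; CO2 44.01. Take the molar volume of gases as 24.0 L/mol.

1594 g

n(C4H10) = 526.3 / 58.12 = 9.055 mol
n(O2) = 2027 / 24.0 = 84.46 mol
n/ν for C4H10 = 9.055/2 = 4.528
n/ν for O2 = 84.46/13 = 6.497
Smallest n/ν is C4H10 → limiting reagent.
n(CO2) = (8/2) × 9.055 = 36.22 mol
mass = 36.22 × 44.01 = 1594 g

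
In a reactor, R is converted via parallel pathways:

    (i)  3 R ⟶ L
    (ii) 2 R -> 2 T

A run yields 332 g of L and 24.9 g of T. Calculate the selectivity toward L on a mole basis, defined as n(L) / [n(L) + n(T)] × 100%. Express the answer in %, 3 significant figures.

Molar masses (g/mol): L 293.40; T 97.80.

n(L) = 332 / 293.40 = 1.132 mol
n(T) = 24.9 / 97.80 = 0.2546 mol
selectivity = 1.132/(1.132+0.2546) × 100 = 81.64 %

81.6 %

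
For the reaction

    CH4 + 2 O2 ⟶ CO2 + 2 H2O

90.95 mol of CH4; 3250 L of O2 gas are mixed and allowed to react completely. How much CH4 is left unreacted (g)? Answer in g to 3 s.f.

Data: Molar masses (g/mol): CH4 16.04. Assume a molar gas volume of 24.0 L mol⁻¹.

373 g

n(CH4) = 90.95 mol
n(O2) = 3250 / 24.0 = 135.4 mol
n/ν for CH4 = 90.95/1 = 90.95
n/ν for O2 = 135.4/2 = 67.70
Smallest n/ν is O2 → limiting reagent.
CH4 consumed = (1/2) × 135.4 = 67.70 mol
CH4 remaining = 90.95 − 67.70 = 23.25 mol
mass = 23.25 × 16.04 = 372.9 g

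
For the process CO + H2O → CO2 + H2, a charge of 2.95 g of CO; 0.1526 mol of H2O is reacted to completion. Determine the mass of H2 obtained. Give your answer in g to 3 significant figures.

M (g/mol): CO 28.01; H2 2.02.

0.213 g

n(CO) = 2.950 / 28.01 = 0.1053 mol
n(H2O) = 0.1526 mol
n/ν → CO: 0.1053, H2O: 0.1526; CO is limiting.
n(H2) = (1/1) × 0.1053 = 0.1053 mol
mass = 0.1053 × 2.02 = 0.2127 g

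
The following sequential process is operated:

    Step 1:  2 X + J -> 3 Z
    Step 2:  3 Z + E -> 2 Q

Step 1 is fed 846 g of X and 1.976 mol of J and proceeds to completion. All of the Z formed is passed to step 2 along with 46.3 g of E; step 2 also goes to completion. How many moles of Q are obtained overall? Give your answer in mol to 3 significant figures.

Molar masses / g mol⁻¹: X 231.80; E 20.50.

3.65 mol

Step 1:
n(X) = 846.0 / 231.80 = 3.650 mol
n(J) = 1.976 mol
n/ν → X: 1.825, J: 1.976; X is limiting.
n(Z) produced = (3/2) × 3.650 = 5.475 mol
Step 2:
n(Z) available = 5.475 mol
n(E) = 46.30 / 20.50 = 2.259 mol
n/ν → Z: 1.825, E: 2.259; Z is limiting.
n(Q) = (2/3) × 5.475 = 3.650 mol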